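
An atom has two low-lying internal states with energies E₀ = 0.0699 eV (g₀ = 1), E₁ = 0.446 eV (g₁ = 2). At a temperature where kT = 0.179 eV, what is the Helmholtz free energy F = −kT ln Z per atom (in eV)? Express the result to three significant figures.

Eᵢ/kT = 0.39050, 2.4916.
Z = Σ gᵢe^(−Eᵢ/kT) = 1·e^(−0.39050) + 2·e^(−2.4916) = 0.67672 + 0.16555 = 0.84227.
F = −kT ln Z = −0.179 × ln(0.84227) = −0.179 × -0.17165 = 0.0307 eV.

0.0307 eV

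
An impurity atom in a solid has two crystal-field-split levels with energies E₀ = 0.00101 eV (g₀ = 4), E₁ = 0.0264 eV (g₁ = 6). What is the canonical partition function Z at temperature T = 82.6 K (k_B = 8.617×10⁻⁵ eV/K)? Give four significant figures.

Z = 3.618

k_BT = 8.617×10⁻⁵ × 82.6 K = 0.00711764 eV.
Eᵢ/kT = 0.141901, 3.70909.
Z = Σ gᵢe^(−Eᵢ/kT) = 4·e^(−0.141901) + 6·e^(−3.70909) = 3.47083 + 0.146999 = 3.61783.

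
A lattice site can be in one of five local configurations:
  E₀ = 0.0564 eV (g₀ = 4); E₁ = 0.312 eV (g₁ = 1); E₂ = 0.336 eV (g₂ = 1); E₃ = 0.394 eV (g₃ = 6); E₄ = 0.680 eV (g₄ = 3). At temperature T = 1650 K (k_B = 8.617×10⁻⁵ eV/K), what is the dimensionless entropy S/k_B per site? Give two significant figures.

2.0

k_BT = 8.617×10⁻⁵ × 1650 K = 0.1422 eV.
Eᵢ/kT = 0.3966, 2.194, 2.363, 2.771, 4.782.
Z = Σ gᵢe^(−Eᵢ/kT) = 4·e^(−0.3966) + 1·e^(−2.194) + 1·e^(−2.363) + 6·e^(−2.771) + 3·e^(−4.782) = 2.690 + 0.1115 + 0.09414 + 0.3756 + 0.02514 = 3.296.
⟨E⟩ = Σ EᵢPᵢ = 0.1163 eV.
S/k_B = ln Z + ⟨E⟩/kT = ln(3.296) + 0.1163/0.1422 = 1.193 + 0.8179 = 2.0.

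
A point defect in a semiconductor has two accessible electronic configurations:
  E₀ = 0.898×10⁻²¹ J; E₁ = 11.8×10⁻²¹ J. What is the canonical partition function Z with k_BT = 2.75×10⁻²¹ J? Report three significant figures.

Z = 0.735

Eᵢ/kT = 0.32655, 4.2909.
Z = Σ e^(−Eᵢ/kT) = e^(−0.32655) + e^(−4.2909) = 0.72141 + 0.013693 = 0.73510.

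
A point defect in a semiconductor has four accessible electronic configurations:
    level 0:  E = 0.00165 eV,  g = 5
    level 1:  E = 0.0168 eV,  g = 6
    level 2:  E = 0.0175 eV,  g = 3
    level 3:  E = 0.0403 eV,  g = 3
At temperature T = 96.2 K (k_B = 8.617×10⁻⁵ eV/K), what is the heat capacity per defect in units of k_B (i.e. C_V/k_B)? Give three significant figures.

0.667

k_BT = 8.617×10⁻⁵ × 96.2 K = 0.0082896 eV.
Eᵢ/kT = 0.19904, 2.0266, 2.1111, 4.8615.
Z = Σ gᵢe^(−Eᵢ/kT) = 5·e^(−0.19904) + 6·e^(−2.0266) + 3·e^(−2.1111) + 3·e^(−4.8615) = 4.0976 + 0.79070 + 0.36331 + 0.023217 = 5.2748.
⟨E⟩ = 0.0051828 eV, ⟨E²⟩ = 0.000072665 eV².
C_V/k_B = (⟨E²⟩ − ⟨E⟩²)/(kT)² = (0.000072665 − 0.000026861)/0.000068717 = 0.667.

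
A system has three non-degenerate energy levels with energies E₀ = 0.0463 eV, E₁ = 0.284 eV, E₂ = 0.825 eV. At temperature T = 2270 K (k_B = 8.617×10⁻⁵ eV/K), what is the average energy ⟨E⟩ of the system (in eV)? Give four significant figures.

k_BT = 8.617×10⁻⁵ × 2270 K = 0.195606 eV.
Eᵢ/kT = 0.236700, 1.45190, 4.21766.
Z = Σ e^(−Eᵢ/kT) = e^(−0.236700) + e^(−1.45190) + e^(−4.21766) = 0.789228 + 0.234125 + 0.0147331 = 1.03809.
⟨E⟩ = Σ Eᵢ e^(−Eᵢ/kT) / Z = (0.0463·0.789228 + 0.284·0.234125 + 0.825·0.0147331) / 1.03809 = 0.1110 eV.

0.1110 eV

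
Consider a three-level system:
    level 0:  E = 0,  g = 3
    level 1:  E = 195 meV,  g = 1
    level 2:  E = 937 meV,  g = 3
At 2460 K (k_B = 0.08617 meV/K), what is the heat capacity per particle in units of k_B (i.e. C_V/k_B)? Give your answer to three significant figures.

k_BT = 0.08617 × 2460 K = 211.98 meV.
Eᵢ/kT = 0, 0.91990, 4.4202.
Z = Σ gᵢe^(−Eᵢ/kT) = 3·e^(−0) + 1·e^(−0.91990) + 3·e^(−4.4202) = 3.0000 + 0.39856 + 0.036095 = 3.4347.
⟨E⟩ = 32.475 meV, ⟨E²⟩ = 13639 meV².
C_V/k_B = (⟨E²⟩ − ⟨E⟩²)/(kT)² = (13639 − 1054.6)/44936 = 0.280.

0.280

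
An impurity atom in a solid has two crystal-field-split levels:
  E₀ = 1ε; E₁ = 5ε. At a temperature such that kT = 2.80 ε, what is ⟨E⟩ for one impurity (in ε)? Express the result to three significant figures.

Eᵢ/kT = 0.35714, 1.7857.
Z = Σ e^(−Eᵢ/kT) = e^(−0.35714) + e^(−1.7857) = 0.69967 + 0.16768 = 0.86735.
⟨E⟩ = Σ Eᵢ e^(−Eᵢ/kT) / Z = (1·0.69967 + 5·0.16768) / 0.86735 = 1.77 ε.

1.77 ε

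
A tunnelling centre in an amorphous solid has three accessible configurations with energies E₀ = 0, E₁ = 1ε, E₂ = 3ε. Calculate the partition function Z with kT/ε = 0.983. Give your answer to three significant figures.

Z = 1.41

Eᵢ/kT = 0, 1.0173, 3.0519.
Z = Σ e^(−Eᵢ/kT) = e^(−0) + e^(−1.0173) + e^(−3.0519) = 1.0000 + 0.36157 + 0.047269 = 1.4088.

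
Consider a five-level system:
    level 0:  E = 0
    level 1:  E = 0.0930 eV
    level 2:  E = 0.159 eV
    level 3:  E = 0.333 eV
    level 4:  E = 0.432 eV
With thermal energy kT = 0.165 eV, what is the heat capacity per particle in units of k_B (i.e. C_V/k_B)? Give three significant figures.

Eᵢ/kT = 0, 0.56364, 0.96364, 2.0182, 2.6182.
Z = Σ e^(−Eᵢ/kT) = e^(−0) + e^(−0.56364) + e^(−0.96364) + e^(−2.0182) + e^(−2.6182) = 1.0000 + 0.56913 + 0.38150 + 0.13289 + 0.072934 = 2.1565.
⟨E⟩ = 0.087803 eV, ⟨E²⟩ = 0.019900 eV².
C_V/k_B = (⟨E²⟩ − ⟨E⟩²)/(kT)² = (0.019900 − 0.0077094)/0.027225 = 0.448.

0.448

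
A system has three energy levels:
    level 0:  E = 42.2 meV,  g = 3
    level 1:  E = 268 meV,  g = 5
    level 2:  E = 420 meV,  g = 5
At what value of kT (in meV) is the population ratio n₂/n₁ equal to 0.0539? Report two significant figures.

52 meV

n₂/n₁ = (g₂/g₁) exp[−(E₂−E₁)/kT] = 0.0539.
⇒ (E₂−E₁)/kT = ln((5/5)/0.0539) = ln(18.55) = 2.920.
kT = 152 meV / 2.920 = 52 meV.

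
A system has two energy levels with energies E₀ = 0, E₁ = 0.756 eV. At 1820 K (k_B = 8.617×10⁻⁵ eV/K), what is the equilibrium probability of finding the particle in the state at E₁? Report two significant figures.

0.0080

k_BT = 8.617×10⁻⁵ × 1820 K = 0.1568 eV.
Eᵢ/kT = 0, 4.821.
Z = Σ e^(−Eᵢ/kT) = e^(−0) + e^(−4.821) = 1.000 + 0.008059 = 1.008.
P₁ = e^(−E₁/kT) / Z = 0.008059/1.008 = 0.0080.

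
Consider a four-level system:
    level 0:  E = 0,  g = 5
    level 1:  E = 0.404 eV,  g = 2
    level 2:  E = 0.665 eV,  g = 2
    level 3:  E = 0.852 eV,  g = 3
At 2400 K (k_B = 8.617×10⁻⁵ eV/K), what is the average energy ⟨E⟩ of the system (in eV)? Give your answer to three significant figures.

k_BT = 8.617×10⁻⁵ × 2400 K = 0.20681 eV.
Eᵢ/kT = 0, 1.9535, 3.2155, 4.1197.
Z = Σ gᵢe^(−Eᵢ/kT) = 5·e^(−0) + 2·e^(−1.9535) + 2·e^(−3.2155) + 3·e^(−4.1197) = 5.0000 + 0.28355 + 0.080271 + 0.048748 = 5.4126.
⟨E⟩ = Σ Eᵢ gᵢe^(−Eᵢ/kT) / Z = (0·5.0000 + 0.404·0.28355 + 0.665·0.080271 + 0.852·0.048748) / 5.4126 = 0.0387 eV.

0.0387 eV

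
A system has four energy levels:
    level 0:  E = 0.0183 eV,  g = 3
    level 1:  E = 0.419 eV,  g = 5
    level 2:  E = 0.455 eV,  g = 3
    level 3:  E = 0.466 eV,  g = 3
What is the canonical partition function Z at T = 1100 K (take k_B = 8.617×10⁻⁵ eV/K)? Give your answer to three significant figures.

k_BT = 8.617×10⁻⁵ × 1100 K = 0.094787 eV.
Eᵢ/kT = 0.19306, 4.4204, 4.8002, 4.9163.
Z = Σ gᵢe^(−Eᵢ/kT) = 3·e^(−0.19306) + 5·e^(−4.4204) + 3·e^(−4.8002) + 3·e^(−4.9163) = 2.4733 + 0.060147 + 0.024684 + 0.021979 = 2.5801.

Z = 2.58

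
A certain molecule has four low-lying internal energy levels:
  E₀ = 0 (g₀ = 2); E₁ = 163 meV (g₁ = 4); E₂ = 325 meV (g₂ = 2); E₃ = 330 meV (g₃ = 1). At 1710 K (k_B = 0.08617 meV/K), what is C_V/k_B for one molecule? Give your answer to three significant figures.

0.524

k_BT = 0.08617 × 1710 K = 147.35 meV.
Eᵢ/kT = 0, 1.1062, 2.2056, 2.2396.
Z = Σ gᵢe^(−Eᵢ/kT) = 2·e^(−0) + 4·e^(−1.1062) + 2·e^(−2.2056) + 1·e^(−2.2396) = 2.0000 + 1.3233 + 0.22037 + 0.10650 = 3.6502.
⟨E⟩ = 88.341 meV, ⟨E²⟩ = 19186 meV².
C_V/k_B = (⟨E²⟩ − ⟨E⟩²)/(kT)² = (19186 − 7804.1)/21712 = 0.524.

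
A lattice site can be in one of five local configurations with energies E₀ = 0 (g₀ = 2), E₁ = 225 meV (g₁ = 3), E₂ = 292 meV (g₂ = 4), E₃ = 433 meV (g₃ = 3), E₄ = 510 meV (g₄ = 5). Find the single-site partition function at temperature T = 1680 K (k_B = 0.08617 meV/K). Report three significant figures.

Z = 3.46

k_BT = 0.08617 × 1680 K = 144.77 meV.
Eᵢ/kT = 0, 1.5542, 2.0170, 2.9910, 3.5228.
Z = Σ gᵢe^(−Eᵢ/kT) = 2·e^(−0) + 3·e^(−1.5542) + 4·e^(−2.0170) + 3·e^(−2.9910) + 5·e^(−3.5228) = 2.0000 + 0.63408 + 0.53222 + 0.15071 + 0.14758 = 3.4646.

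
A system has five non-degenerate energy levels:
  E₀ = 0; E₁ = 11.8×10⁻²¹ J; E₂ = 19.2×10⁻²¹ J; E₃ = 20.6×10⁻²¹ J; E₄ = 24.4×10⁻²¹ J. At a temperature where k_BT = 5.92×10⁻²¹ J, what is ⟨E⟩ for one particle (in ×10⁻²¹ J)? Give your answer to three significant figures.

2.77 ×10⁻²¹ J

Eᵢ/kT = 0, 1.9932, 3.2432, 3.4797, 4.1216.
Z = Σ e^(−Eᵢ/kT) = e^(−0) + e^(−1.9932) + e^(−3.2432) + e^(−3.4797) + e^(−4.1216) = 1.0000 + 0.13626 + 0.039039 + 0.030817 + 0.016219 = 1.2223.
⟨E⟩ = Σ Eᵢ e^(−Eᵢ/kT) / Z = (0·1.0000 + 11.8·0.13626 + 19.2·0.039039 + 20.6·0.030817 + 24.4·0.016219) / 1.2223 = 2.77 ×10⁻²¹ J.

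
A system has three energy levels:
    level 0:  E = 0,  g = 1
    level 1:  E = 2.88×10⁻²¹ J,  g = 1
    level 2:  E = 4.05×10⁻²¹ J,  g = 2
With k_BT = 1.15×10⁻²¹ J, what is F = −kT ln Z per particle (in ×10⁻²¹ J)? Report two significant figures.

-0.15 ×10⁻²¹ J

Eᵢ/kT = 0, 2.504, 3.522.
Z = Σ gᵢe^(−Eᵢ/kT) = 1·e^(−0) + 1·e^(−2.504) + 2·e^(−3.522) = 1.000 + 0.08176 + 0.05908 = 1.141.
F = −kT ln Z = −1.15 × ln(1.141) = −1.15 × 0.1319 = -0.15 ×10⁻²¹ J.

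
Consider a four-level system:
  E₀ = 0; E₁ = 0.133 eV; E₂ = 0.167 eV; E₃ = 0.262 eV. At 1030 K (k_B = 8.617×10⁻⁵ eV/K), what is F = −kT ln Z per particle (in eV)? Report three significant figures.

k_BT = 8.617×10⁻⁵ × 1030 K = 0.088755 eV.
Eᵢ/kT = 0, 1.4985, 1.8816, 2.9519.
Z = Σ e^(−Eᵢ/kT) = e^(−0) + e^(−1.4985) + e^(−1.8816) + e^(−2.9519) = 1.0000 + 0.22347 + 0.15235 + 0.052240 = 1.4281.
F = −kT ln Z = −0.088755 × ln(1.4281) = −0.088755 × 0.35634 = -0.0316 eV.

-0.0316 eV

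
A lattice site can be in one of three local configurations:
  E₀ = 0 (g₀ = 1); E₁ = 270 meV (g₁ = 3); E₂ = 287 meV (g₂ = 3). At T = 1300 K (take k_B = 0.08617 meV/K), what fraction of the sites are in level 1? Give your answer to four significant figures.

0.1795

k_BT = 0.08617 × 1300 K = 112.021 meV.
Eᵢ/kT = 0, 2.41026, 2.56202.
Z = Σ gᵢe^(−Eᵢ/kT) = 1·e^(−0) + 3·e^(−2.41026) + 3·e^(−2.56202) = 1.00000 + 0.269376 + 0.231446 = 1.50082.
P₁ = g₁ e^(−E₁/kT) / Z = 0.269376/1.50082 = 0.1795.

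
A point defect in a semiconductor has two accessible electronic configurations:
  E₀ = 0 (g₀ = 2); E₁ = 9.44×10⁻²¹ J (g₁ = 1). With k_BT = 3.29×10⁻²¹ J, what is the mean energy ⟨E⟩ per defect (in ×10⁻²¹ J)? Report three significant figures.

0.260 ×10⁻²¹ J

Eᵢ/kT = 0, 2.8693.
Z = Σ gᵢe^(−Eᵢ/kT) = 2·e^(−0) + 1·e^(−2.8693) = 2.0000 + 0.056739 = 2.0567.
⟨E⟩ = Σ Eᵢ gᵢe^(−Eᵢ/kT) / Z = (0·2.0000 + 9.44·0.056739) / 2.0567 = 0.260 ×10⁻²¹ J.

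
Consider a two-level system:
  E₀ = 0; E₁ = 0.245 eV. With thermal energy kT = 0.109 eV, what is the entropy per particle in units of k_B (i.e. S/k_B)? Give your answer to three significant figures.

0.315

Eᵢ/kT = 0, 2.2477.
Z = Σ e^(−Eᵢ/kT) = e^(−0) + e^(−2.2477) = 1.0000 + 0.10564 = 1.1056.
⟨E⟩ = Σ EᵢPᵢ = 0.023410 eV.
S/k_B = ln Z + ⟨E⟩/kT = ln(1.1056) + 0.023410/0.109 = 0.10039 + 0.21477 = 0.315.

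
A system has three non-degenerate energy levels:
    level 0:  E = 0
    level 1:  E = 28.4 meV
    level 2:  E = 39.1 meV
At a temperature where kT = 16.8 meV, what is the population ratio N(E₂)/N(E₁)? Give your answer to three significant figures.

n₂/n₁ = exp[−(E₂−E₁)/kT] = exp(−(10.7 meV)/(16.8 meV)) = exp(-0.63690) = 0.529.

0.529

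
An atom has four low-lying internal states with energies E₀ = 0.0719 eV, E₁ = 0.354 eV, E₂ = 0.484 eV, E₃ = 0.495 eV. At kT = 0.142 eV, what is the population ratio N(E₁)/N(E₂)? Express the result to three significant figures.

2.50

n₁/n₂ = exp[−(E₁−E₂)/kT] = exp(−(-0.130 eV)/(0.142 eV)) = exp(0.91549) = 2.50.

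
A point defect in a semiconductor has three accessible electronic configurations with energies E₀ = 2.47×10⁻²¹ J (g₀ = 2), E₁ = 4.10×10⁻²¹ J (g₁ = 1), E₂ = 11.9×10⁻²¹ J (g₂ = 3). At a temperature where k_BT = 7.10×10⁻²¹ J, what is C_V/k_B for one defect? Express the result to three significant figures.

Eᵢ/kT = 0.34789, 0.57746, 1.6761.
Z = Σ gᵢe^(−Eᵢ/kT) = 2·e^(−0.34789) + 1·e^(−0.57746) + 3·e^(−1.6761) = 1.4124 + 0.56132 + 0.56131 = 2.5350.
⟨E⟩ = 4.9190, ⟨E²⟩ = 38.477.
C_V/k_B = (⟨E²⟩ − ⟨E⟩²)/(kT)² = (38.477 − 24.197)/50.410 = 0.283.

0.283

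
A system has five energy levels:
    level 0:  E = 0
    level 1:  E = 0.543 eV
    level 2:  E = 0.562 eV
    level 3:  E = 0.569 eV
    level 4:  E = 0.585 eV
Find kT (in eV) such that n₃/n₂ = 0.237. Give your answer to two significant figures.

0.0049 eV

n₃/n₂ = exp[−(E₃−E₂)/kT] = 0.237.
⇒ (E₃−E₂)/kT = ln(1/0.237) = ln(4.219) = 1.440.
kT = 0.007 eV / 1.440 = 0.0049 eV.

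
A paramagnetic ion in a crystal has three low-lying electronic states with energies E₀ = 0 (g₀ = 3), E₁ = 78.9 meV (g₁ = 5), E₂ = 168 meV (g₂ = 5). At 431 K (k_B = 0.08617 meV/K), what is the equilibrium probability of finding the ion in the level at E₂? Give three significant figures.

0.0149

k_BT = 0.08617 × 431 K = 37.139 meV.
Eᵢ/kT = 0, 2.1245, 4.5235.
Z = Σ gᵢe^(−Eᵢ/kT) = 3·e^(−0) + 5·e^(−2.1245) + 5·e^(−4.5235) = 3.0000 + 0.59746 + 0.054255 = 3.6517.
P₂ = g₂ e^(−E₂/kT) / Z = 0.054255/3.6517 = 0.0149.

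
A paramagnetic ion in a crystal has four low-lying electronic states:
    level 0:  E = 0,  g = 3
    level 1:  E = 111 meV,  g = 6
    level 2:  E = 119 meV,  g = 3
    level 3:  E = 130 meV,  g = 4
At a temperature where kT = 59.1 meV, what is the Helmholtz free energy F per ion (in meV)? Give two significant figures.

Eᵢ/kT = 0, 1.878, 2.014, 2.200.
Z = Σ gᵢe^(−Eᵢ/kT) = 3·e^(−0) + 6·e^(−1.878) + 3·e^(−2.014) + 4·e^(−2.200) = 3.000 + 0.9174 + 0.4004 + 0.4432 = 4.761.
F = −kT ln Z = −59.1 × ln(4.761) = −59.1 × 1.560 = -92 meV.

-92 meV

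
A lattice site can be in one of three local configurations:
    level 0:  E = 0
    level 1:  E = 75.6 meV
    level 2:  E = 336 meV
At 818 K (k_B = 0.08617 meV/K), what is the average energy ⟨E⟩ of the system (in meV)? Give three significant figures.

21.3 meV

k_BT = 0.08617 × 818 K = 70.487 meV.
Eᵢ/kT = 0, 1.0725, 4.7668.
Z = Σ e^(−Eᵢ/kT) = e^(−0) + e^(−1.0725) + e^(−4.7668) = 1.0000 + 0.34215 + 0.0085076 = 1.3507.
⟨E⟩ = Σ Eᵢ e^(−Eᵢ/kT) / Z = (0·1.0000 + 75.6·0.34215 + 336·0.0085076) / 1.3507 = 21.3 meV.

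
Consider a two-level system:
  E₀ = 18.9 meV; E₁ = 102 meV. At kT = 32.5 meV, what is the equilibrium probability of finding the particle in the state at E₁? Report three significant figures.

0.0720

Eᵢ/kT = 0.58154, 3.1385.
Z = Σ e^(−Eᵢ/kT) = e^(−0.58154) + e^(−3.1385) = 0.55904 + 0.043348 = 0.60239.
P₁ = e^(−E₁/kT) / Z = 0.043348/0.60239 = 0.0720.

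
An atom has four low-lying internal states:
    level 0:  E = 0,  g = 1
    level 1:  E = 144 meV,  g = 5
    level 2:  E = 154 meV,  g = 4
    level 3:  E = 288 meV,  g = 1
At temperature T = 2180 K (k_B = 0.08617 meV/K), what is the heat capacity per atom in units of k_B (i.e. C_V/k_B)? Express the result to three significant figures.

k_BT = 0.08617 × 2180 K = 187.85 meV.
Eᵢ/kT = 0, 0.76657, 0.81980, 1.5331.
Z = Σ gᵢe^(−Eᵢ/kT) = 1·e^(−0) + 5·e^(−0.76657) + 4·e^(−0.81980) + 1·e^(−1.5331) = 1.0000 + 2.3230 + 1.7621 + 0.21587 = 5.3010.
⟨E⟩ = 126.02 meV, ⟨E²⟩ = 20348 meV².
C_V/k_B = (⟨E²⟩ − ⟨E⟩²)/(kT)² = (20348 − 15881)/35288 = 0.127.

0.127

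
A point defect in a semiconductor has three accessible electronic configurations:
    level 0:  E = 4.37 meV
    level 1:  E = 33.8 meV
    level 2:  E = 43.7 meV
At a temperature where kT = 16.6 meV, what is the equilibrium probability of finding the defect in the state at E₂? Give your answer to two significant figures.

0.074

Eᵢ/kT = 0.2633, 2.036, 2.633.
Z = Σ e^(−Eᵢ/kT) = e^(−0.2633) + e^(−2.036) + e^(−2.633) = 0.7685 + 0.1305 + 0.07186 = 0.9709.
P₂ = e^(−E₂/kT) / Z = 0.07186/0.9709 = 0.074.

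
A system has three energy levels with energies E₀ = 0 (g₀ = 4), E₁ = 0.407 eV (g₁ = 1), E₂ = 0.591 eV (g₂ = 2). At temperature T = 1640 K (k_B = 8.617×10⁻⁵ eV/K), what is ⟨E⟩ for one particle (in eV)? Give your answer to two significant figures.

0.010 eV

k_BT = 8.617×10⁻⁵ × 1640 K = 0.1413 eV.
Eᵢ/kT = 0, 2.880, 4.183.
Z = Σ gᵢe^(−Eᵢ/kT) = 4·e^(−0) + 1·e^(−2.880) + 2·e^(−4.183) = 4.000 + 0.05613 + 0.03051 = 4.087.
⟨E⟩ = Σ Eᵢ gᵢe^(−Eᵢ/kT) / Z = (0·4.000 + 0.407·0.05613 + 0.591·0.03051) / 4.087 = 0.010 eV.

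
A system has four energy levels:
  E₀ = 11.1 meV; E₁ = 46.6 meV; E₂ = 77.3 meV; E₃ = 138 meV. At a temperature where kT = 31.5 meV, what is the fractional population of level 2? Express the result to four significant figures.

Eᵢ/kT = 0.352381, 1.47937, 2.45397, 4.38095.
Z = Σ e^(−Eᵢ/kT) = e^(−0.352381) + e^(−1.47937) + e^(−2.45397) + e^(−4.38095) = 0.703012 + 0.227781 + 0.0859517 + 0.0125135 = 1.02926.
P₂ = e^(−E₂/kT) / Z = 0.0859517/1.02926 = 0.08351.

0.08351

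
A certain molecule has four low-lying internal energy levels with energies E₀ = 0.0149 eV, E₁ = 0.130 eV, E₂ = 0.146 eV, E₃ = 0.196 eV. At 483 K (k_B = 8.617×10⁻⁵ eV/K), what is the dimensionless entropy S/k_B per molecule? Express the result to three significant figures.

0.439

k_BT = 8.617×10⁻⁵ × 483 K = 0.041620 eV.
Eᵢ/kT = 0.35800, 3.1235, 3.5079, 4.7093.
Z = Σ e^(−Eᵢ/kT) = e^(−0.35800) + e^(−3.1235) + e^(−3.5079) + e^(−4.7093) = 0.69907 + 0.044003 + 0.029960 + 0.0090111 = 0.78204.
⟨E⟩ = Σ EᵢPᵢ = 0.028486 eV.
S/k_B = ln Z + ⟨E⟩/kT = ln(0.78204) + 0.028486/0.041620 = -0.24585 + 0.68443 = 0.439.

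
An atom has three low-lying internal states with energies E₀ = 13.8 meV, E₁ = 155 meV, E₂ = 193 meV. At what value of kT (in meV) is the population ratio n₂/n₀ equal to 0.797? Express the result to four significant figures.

789.8 meV

n₂/n₀ = exp[−(E₂−E₀)/kT] = 0.797.
⇒ (E₂−E₀)/kT = ln(1/0.797) = ln(1.25471) = 0.226904.
kT = 179.2 meV / 0.226904 = 789.8 meV.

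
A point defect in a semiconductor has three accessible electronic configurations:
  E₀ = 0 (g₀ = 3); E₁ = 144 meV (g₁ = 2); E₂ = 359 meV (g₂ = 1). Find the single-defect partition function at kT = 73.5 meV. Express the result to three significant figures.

Eᵢ/kT = 0, 1.9592, 4.8844.
Z = Σ gᵢe^(−Eᵢ/kT) = 3·e^(−0) + 2·e^(−1.9592) + 1·e^(−4.8844) = 3.0000 + 0.28194 + 0.0075637 = 3.2895.

Z = 3.29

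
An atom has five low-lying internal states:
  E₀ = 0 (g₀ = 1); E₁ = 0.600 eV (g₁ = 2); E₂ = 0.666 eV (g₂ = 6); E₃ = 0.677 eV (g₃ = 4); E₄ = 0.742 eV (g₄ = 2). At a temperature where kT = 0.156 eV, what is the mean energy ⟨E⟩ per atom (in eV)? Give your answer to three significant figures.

Eᵢ/kT = 0, 3.8462, 4.2692, 4.3397, 4.7564.
Z = Σ gᵢe^(−Eᵢ/kT) = 1·e^(−0) + 2·e^(−3.8462) + 6·e^(−4.2692) + 4·e^(−4.3397) + 2·e^(−4.7564) = 1.0000 + 0.042722 + 0.083958 + 0.052162 + 0.017193 = 1.1960.
⟨E⟩ = Σ Eᵢ gᵢe^(−Eᵢ/kT) / Z = (0·1.0000 + 0.600·0.042722 + 0.666·0.083958 + 0.677·0.052162 + 0.742·0.017193) / 1.1960 = 0.108 eV.

0.108 eV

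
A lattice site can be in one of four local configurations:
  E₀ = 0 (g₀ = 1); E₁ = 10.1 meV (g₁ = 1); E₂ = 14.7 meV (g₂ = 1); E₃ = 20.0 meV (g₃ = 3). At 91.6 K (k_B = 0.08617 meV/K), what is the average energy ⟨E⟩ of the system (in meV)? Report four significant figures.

5.895 meV

k_BT = 0.08617 × 91.6 K = 7.89317 meV.
Eᵢ/kT = 0, 1.27959, 1.86237, 2.53384.
Z = Σ gᵢe^(−Eᵢ/kT) = 1·e^(−0) + 1·e^(−1.27959) + 1·e^(−1.86237) + 3·e^(−2.53384) = 1.00000 + 0.278151 + 0.155304 + 0.238061 = 1.67152.
⟨E⟩ = Σ Eᵢ gᵢe^(−Eᵢ/kT) / Z = (0·1.00000 + 10.1·0.278151 + 14.7·0.155304 + 20.0·0.238061) / 1.67152 = 5.895 meV.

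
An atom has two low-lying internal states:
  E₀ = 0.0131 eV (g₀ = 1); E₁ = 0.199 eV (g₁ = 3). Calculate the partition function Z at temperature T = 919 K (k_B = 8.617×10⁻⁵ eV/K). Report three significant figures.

Z = 1.09

k_BT = 8.617×10⁻⁵ × 919 K = 0.079190 eV.
Eᵢ/kT = 0.16542, 2.5129.
Z = Σ gᵢe^(−Eᵢ/kT) = 1·e^(−0.16542) + 3·e^(−2.5129) = 0.84754 + 0.24310 = 1.0906.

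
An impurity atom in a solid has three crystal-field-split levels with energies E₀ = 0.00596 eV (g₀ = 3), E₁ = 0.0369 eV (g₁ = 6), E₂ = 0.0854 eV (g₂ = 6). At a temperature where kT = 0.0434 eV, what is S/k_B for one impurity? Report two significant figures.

Eᵢ/kT = 0.1373, 0.8502, 1.968.
Z = Σ gᵢe^(−Eᵢ/kT) = 3·e^(−0.1373) + 6·e^(−0.8502) + 6·e^(−1.968) = 2.615 + 2.564 + 0.8384 = 6.017.
⟨E⟩ = Σ EᵢPᵢ = 0.03021 eV.
S/k_B = ln Z + ⟨E⟩/kT = ln(6.017) + 0.03021/0.0434 = 1.795 + 0.6961 = 2.5.

2.5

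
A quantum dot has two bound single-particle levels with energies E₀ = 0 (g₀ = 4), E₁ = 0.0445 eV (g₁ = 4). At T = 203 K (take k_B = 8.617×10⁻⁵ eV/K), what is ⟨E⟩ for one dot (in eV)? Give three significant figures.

0.00324 eV

k_BT = 8.617×10⁻⁵ × 203 K = 0.017493 eV.
Eᵢ/kT = 0, 2.5439.
Z = Σ gᵢe^(−Eᵢ/kT) = 4·e^(−0) + 4·e^(−2.5439) = 4.0000 + 0.31424 = 4.3142.
⟨E⟩ = Σ Eᵢ gᵢe^(−Eᵢ/kT) / Z = (0·4.0000 + 0.0445·0.31424) / 4.3142 = 0.00324 eV.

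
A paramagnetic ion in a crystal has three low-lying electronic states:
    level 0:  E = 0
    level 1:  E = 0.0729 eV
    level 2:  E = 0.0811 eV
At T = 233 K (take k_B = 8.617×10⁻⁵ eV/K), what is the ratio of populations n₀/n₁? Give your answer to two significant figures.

k_BT = 8.617×10⁻⁵ × 233 K = 0.02008 eV.
n₀/n₁ = exp[−(E₀−E₁)/kT] = exp(−(-0.0729 eV)/(0.02008 eV)) = exp(3.630) = 38.

38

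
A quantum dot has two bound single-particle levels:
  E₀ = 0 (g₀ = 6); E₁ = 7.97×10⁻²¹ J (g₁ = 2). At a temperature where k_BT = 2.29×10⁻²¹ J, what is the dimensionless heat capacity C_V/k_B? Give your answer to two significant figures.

Eᵢ/kT = 0, 3.480.
Z = Σ gᵢe^(−Eᵢ/kT) = 6·e^(−0) + 2·e^(−3.480) = 6.000 + 0.06161 = 6.062.
⟨E⟩ = 0.08100, ⟨E²⟩ = 0.6456.
C_V/k_B = (⟨E²⟩ − ⟨E⟩²)/(kT)² = (0.6456 − 0.006561)/5.244 = 0.12.

0.12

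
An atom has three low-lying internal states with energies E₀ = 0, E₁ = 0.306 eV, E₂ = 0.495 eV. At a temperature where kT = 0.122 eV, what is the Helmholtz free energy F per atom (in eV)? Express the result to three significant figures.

Eᵢ/kT = 0, 2.5082, 4.0574.
Z = Σ e^(−Eᵢ/kT) = e^(−0) + e^(−2.5082) + e^(−4.0574) = 1.0000 + 0.081415 + 0.017294 = 1.0987.
F = −kT ln Z = −0.122 × ln(1.0987) = −0.122 × 0.094128 = -0.0115 eV.

-0.0115 eV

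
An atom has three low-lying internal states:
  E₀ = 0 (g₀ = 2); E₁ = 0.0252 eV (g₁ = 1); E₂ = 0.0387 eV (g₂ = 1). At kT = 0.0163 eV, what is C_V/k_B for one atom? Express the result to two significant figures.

0.39

Eᵢ/kT = 0, 1.546, 2.374.
Z = Σ gᵢe^(−Eᵢ/kT) = 2·e^(−0) + 1·e^(−1.546) + 1·e^(−2.374) = 2.000 + 0.2131 + 0.09311 = 2.306.
⟨E⟩ = 0.003891 eV, ⟨E²⟩ = 0.0001192 eV².
C_V/k_B = (⟨E²⟩ − ⟨E⟩²)/(kT)² = (0.0001192 − 0.00001514)/0.0002657 = 0.39.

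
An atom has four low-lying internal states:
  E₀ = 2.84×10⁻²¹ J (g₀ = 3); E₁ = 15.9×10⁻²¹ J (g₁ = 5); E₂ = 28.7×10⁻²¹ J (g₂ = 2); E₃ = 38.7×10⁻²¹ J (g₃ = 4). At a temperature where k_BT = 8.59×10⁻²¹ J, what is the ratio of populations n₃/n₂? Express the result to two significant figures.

0.62

n₃/n₂ = (g₃/g₂) exp[−(E₃−E₂)/kT] = (4/2) × exp(−(10.0 ×10⁻²¹ J)/(8.59 ×10⁻²¹ J)) = (4/2) × exp(-1.164) = 0.62.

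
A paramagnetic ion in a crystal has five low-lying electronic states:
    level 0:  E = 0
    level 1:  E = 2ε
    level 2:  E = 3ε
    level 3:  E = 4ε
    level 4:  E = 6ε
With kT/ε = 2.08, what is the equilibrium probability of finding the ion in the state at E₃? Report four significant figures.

0.08027

Eᵢ/kT = 0, 0.961538, 1.44231, 1.92308, 2.88462.
Z = Σ e^(−Eᵢ/kT) = e^(−0) + e^(−0.961538) + e^(−1.44231) + e^(−1.92308) + e^(−2.88462) = 1.00000 + 0.382304 + 0.236381 + 0.146156 + 0.0558760 = 1.82072.
P₃ = e^(−E₃/kT) / Z = 0.146156/1.82072 = 0.08027.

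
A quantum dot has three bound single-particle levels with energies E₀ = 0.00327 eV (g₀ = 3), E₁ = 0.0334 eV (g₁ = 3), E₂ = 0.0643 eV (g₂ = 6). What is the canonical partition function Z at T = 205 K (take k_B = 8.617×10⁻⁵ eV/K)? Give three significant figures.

k_BT = 8.617×10⁻⁵ × 205 K = 0.017665 eV.
Eᵢ/kT = 0.18511, 1.8907, 3.6400.
Z = Σ gᵢe^(−Eᵢ/kT) = 3·e^(−0.18511) + 3·e^(−1.8907) + 6·e^(−3.6400) = 2.4930 + 0.45290 + 0.15751 = 3.1034.

Z = 3.10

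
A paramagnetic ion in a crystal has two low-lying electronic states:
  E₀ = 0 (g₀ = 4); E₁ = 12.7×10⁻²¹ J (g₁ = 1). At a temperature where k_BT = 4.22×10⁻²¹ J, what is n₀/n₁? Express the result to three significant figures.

n₀/n₁ = (g₀/g₁) exp[−(E₀−E₁)/kT] = (4/1) × exp(−(-12.7 ×10⁻²¹ J)/(4.22 ×10⁻²¹ J)) = (4/1) × exp(3.0095) = 81.1.

81.1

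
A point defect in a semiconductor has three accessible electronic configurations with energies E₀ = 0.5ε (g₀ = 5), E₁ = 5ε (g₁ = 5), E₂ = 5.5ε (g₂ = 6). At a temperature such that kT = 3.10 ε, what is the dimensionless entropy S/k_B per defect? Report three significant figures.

2.49

Eᵢ/kT = 0.16129, 1.6129, 1.7742.
Z = Σ gᵢe^(−Eᵢ/kT) = 5·e^(−0.16129) + 5·e^(−1.6129) + 6·e^(−1.7742) = 4.2552 + 0.99654 + 1.0177 = 6.2694.
⟨E⟩ = Σ EᵢPᵢ = 2.0269 ε.
S/k_B = ln Z + ⟨E⟩/kT = ln(6.2694) + 2.0269/3.10 = 1.8357 + 0.65384 = 2.49.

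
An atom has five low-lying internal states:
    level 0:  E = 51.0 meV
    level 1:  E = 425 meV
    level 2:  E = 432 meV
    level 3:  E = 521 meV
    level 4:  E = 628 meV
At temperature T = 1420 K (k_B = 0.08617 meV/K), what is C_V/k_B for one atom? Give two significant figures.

1.1

k_BT = 0.08617 × 1420 K = 122.4 meV.
Eᵢ/kT = 0.4167, 3.472, 3.529, 4.257, 5.131.
Z = Σ e^(−Eᵢ/kT) = e^(−0.4167) + e^(−3.472) + e^(−3.529) + e^(−4.257) + e^(−5.131) = 0.6592 + 0.03105 + 0.02933 + 0.01416 + 0.005911 = 0.7397.
⟨E⟩ = 95.41 meV, ⟨E²⟩ = 25650 meV².
C_V/k_B = (⟨E²⟩ − ⟨E⟩²)/(kT)² = (25650 − 9103)/14980 = 1.1.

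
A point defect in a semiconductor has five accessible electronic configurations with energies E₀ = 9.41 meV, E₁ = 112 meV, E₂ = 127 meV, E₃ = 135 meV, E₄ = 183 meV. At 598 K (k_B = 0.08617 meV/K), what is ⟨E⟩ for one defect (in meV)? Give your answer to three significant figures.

k_BT = 0.08617 × 598 K = 51.530 meV.
Eᵢ/kT = 0.18261, 2.1735, 2.4646, 2.6198, 3.5513.
Z = Σ e^(−Eᵢ/kT) = e^(−0.18261) + e^(−2.1735) + e^(−2.4646) + e^(−2.6198) + e^(−3.5513) = 0.83309 + 0.11378 + 0.085043 + 0.072817 + 0.028687 = 1.1334.
⟨E⟩ = Σ Eᵢ e^(−Eᵢ/kT) / Z = (9.41·0.83309 + 112·0.11378 + 127·0.085043 + 135·0.072817 + 183·0.028687) / 1.1334 = 41.0 meV.

41.0 meV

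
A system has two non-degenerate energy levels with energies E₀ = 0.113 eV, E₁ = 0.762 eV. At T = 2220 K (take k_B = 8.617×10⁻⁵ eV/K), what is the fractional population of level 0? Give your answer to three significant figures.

k_BT = 8.617×10⁻⁵ × 2220 K = 0.19130 eV.
Eᵢ/kT = 0.59070, 3.9833.
Z = Σ e^(−Eᵢ/kT) = e^(−0.59070) + e^(−3.9833) = 0.55394 + 0.018624 = 0.57256.
P₀ = e^(−E₀/kT) / Z = 0.55394/0.57256 = 0.967.

0.967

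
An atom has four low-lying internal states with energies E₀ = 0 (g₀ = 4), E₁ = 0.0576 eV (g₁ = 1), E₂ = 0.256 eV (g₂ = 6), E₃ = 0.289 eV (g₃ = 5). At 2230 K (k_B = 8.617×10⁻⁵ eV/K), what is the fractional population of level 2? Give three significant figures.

0.213

k_BT = 8.617×10⁻⁵ × 2230 K = 0.19216 eV.
Eᵢ/kT = 0, 0.29975, 1.3322, 1.5040.
Z = Σ gᵢe^(−Eᵢ/kT) = 4·e^(−0) + 1·e^(−0.29975) + 6·e^(−1.3322) + 5·e^(−1.5040) = 4.0000 + 0.74100 + 1.5834 + 1.1112 = 7.4356.
P₂ = g₂ e^(−E₂/kT) / Z = 1.5834/7.4356 = 0.213.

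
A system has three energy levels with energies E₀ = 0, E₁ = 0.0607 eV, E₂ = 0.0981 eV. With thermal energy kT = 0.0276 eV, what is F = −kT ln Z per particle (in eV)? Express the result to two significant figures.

-0.0036 eV

Eᵢ/kT = 0, 2.199, 3.554.
Z = Σ e^(−Eᵢ/kT) = e^(−0) + e^(−2.199) + e^(−3.554) = 1.000 + 0.1109 + 0.02861 = 1.140.
F = −kT ln Z = −0.0276 × ln(1.140) = −0.0276 × 0.1310 = -0.0036 eV.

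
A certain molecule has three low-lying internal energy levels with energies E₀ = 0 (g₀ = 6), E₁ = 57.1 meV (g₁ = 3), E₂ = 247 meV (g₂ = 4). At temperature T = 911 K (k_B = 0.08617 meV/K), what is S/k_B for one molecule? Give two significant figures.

k_BT = 0.08617 × 911 K = 78.50 meV.
Eᵢ/kT = 0, 0.7274, 3.146.
Z = Σ gᵢe^(−Eᵢ/kT) = 6·e^(−0) + 3·e^(−0.7274) + 4·e^(−3.146) = 6.000 + 1.449 + 0.1721 = 7.621.
⟨E⟩ = Σ EᵢPᵢ = 16.43 meV.
S/k_B = ln Z + ⟨E⟩/kT = ln(7.621) + 16.43/78.50 = 2.031 + 0.2093 = 2.2.

2.2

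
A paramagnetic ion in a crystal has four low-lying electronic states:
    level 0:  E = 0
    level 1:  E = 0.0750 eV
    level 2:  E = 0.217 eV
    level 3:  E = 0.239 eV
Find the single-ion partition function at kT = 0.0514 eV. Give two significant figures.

Z = 1.3

Eᵢ/kT = 0, 1.459, 4.222, 4.650.
Z = Σ e^(−Eᵢ/kT) = e^(−0) + e^(−1.459) + e^(−4.222) + e^(−4.650) = 1.000 + 0.2325 + 0.01467 + 0.009562 = 1.257.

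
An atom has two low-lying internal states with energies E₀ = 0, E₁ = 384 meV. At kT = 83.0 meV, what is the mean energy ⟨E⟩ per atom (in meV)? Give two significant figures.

Eᵢ/kT = 0, 4.627.
Z = Σ e^(−Eᵢ/kT) = e^(−0) + e^(−4.627) = 1.000 + 0.009784 = 1.010.
⟨E⟩ = Σ Eᵢ e^(−Eᵢ/kT) / Z = (0·1.000 + 384·0.009784) / 1.010 = 3.7 meV.

3.7 meV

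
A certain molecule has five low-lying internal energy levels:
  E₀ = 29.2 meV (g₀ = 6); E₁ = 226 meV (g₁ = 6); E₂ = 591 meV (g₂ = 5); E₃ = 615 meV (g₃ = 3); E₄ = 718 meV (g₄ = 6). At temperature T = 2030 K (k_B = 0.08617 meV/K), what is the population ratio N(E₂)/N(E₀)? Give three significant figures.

k_BT = 0.08617 × 2030 K = 174.93 meV.
n₂/n₀ = (g₂/g₀) exp[−(E₂−E₀)/kT] = (5/6) × exp(−(561.8 meV)/(174.93 meV)) = (5/6) × exp(-3.2116) = 0.0336.

0.0336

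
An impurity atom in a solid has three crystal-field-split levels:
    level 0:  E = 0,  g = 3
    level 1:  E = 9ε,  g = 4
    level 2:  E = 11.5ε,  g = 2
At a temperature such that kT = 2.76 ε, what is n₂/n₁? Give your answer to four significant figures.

0.2021

n₂/n₁ = (g₂/g₁) exp[−(E₂−E₁)/kT] = (2/4) × exp(−(2.5ε)/(2.76ε)) = (2/4) × exp(-0.905797) = 0.2021.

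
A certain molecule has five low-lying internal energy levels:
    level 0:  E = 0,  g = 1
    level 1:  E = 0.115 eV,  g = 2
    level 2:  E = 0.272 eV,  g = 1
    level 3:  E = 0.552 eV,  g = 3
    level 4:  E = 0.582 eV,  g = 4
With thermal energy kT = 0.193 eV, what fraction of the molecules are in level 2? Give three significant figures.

0.0900

Eᵢ/kT = 0, 0.59585, 1.4093, 2.8601, 3.0155.
Z = Σ gᵢe^(−Eᵢ/kT) = 1·e^(−0) + 2·e^(−0.59585) + 1·e^(−1.4093) + 3·e^(−2.8601) + 4·e^(−3.0155) = 1.0000 + 1.1022 + 0.24431 + 0.17179 + 0.19609 = 2.7144.
P₂ = g₂ e^(−E₂/kT) / Z = 0.24431/2.7144 = 0.0900.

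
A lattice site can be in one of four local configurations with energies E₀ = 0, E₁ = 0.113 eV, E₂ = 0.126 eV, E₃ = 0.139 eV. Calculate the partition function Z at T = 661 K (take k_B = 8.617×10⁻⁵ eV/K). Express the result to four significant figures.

Z = 1.334

k_BT = 8.617×10⁻⁵ × 661 K = 0.0569584 eV.
Eᵢ/kT = 0, 1.98390, 2.21214, 2.44038.
Z = Σ e^(−Eᵢ/kT) = e^(−0) + e^(−1.98390) + e^(−2.21214) + e^(−2.44038) = 1.00000 + 0.137532 + 0.109466 + 0.0871277 = 1.33413.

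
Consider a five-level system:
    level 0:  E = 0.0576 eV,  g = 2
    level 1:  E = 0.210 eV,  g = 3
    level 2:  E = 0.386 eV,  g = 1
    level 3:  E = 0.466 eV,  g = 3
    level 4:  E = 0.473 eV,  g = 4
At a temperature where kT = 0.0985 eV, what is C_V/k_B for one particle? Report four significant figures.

1.051

Eᵢ/kT = 0.584772, 2.13198, 3.91878, 4.73096, 4.80203.
Z = Σ gᵢe^(−Eᵢ/kT) = 2·e^(−0.584772) + 3·e^(−2.13198) + 1·e^(−3.91878) + 3·e^(−4.73096) + 4·e^(−4.80203) = 1.11447 + 0.355807 + 0.0198653 + 0.0264540 + 0.0328522 = 1.54945.
⟨E⟩ = 0.112587 eV, ⟨E²⟩ = 0.0228746 eV².
C_V/k_B = (⟨E²⟩ − ⟨E⟩²)/(kT)² = (0.0228746 − 0.0126758)/0.00970225 = 1.051.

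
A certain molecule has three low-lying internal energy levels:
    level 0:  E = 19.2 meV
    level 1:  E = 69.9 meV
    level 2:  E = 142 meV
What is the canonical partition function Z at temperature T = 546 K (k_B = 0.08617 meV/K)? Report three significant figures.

Z = 0.940

k_BT = 0.08617 × 546 K = 47.049 meV.
Eᵢ/kT = 0.40809, 1.4857, 3.0181.
Z = Σ e^(−Eᵢ/kT) = e^(−0.40809) + e^(−1.4857) + e^(−3.0181) = 0.66492 + 0.22634 + 0.048894 = 0.94015.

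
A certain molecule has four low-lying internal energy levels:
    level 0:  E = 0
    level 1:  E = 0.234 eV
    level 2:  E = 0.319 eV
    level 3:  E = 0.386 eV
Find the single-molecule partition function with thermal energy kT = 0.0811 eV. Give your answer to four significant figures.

Z = 1.084

Eᵢ/kT = 0, 2.88533, 3.93342, 4.75956.
Z = Σ e^(−Eᵢ/kT) = e^(−0) + e^(−2.88533) + e^(−3.93342) + e^(−4.75956) = 1.00000 + 0.0558364 + 0.0195766 + 0.00856938 = 1.08398.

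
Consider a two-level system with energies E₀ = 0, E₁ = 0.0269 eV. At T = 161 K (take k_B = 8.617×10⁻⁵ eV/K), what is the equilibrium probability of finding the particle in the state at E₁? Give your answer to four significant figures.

k_BT = 8.617×10⁻⁵ × 161 K = 0.0138734 eV.
Eᵢ/kT = 0, 1.93896.
Z = Σ e^(−Eᵢ/kT) = e^(−0) + e^(−1.93896) = 1.00000 + 0.143853 = 1.14385.
P₁ = e^(−E₁/kT) / Z = 0.143853/1.14385 = 0.1258.

0.1258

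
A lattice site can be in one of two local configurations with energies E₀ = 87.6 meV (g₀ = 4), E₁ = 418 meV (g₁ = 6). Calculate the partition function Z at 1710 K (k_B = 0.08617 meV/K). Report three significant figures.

k_BT = 0.08617 × 1710 K = 147.35 meV.
Eᵢ/kT = 0.59450, 2.8368.
Z = Σ gᵢe^(−Eᵢ/kT) = 4·e^(−0.59450) + 6·e^(−2.8368) = 2.2074 + 0.35168 = 2.5591.

Z = 2.56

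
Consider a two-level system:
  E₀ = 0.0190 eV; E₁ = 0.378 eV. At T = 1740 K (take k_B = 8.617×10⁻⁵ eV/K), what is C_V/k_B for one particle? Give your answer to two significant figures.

k_BT = 8.617×10⁻⁵ × 1740 K = 0.1499 eV.
Eᵢ/kT = 0.1268, 2.522.
Z = Σ e^(−Eᵢ/kT) = e^(−0.1268) + e^(−2.522) = 0.8809 + 0.08030 = 0.9612.
⟨E⟩ = 0.04899 eV, ⟨E²⟩ = 0.01227 eV².
C_V/k_B = (⟨E²⟩ − ⟨E⟩²)/(kT)² = (0.01227 − 0.002400)/0.02247 = 0.44.

0.44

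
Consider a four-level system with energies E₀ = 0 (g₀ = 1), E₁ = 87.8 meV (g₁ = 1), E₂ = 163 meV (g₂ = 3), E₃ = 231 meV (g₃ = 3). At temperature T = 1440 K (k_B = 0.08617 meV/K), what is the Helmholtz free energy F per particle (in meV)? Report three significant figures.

k_BT = 0.08617 × 1440 K = 124.08 meV.
Eᵢ/kT = 0, 0.70761, 1.3137, 1.8617.
Z = Σ gᵢe^(−Eᵢ/kT) = 1·e^(−0) + 1·e^(−0.70761) + 3·e^(−1.3137) + 3·e^(−1.8617) = 1.0000 + 0.49282 + 0.80647 + 0.46622 = 2.7655.
F = −kT ln Z = −124.08 × ln(2.7655) = −124.08 × 1.0172 = -126 meV.

-126 meV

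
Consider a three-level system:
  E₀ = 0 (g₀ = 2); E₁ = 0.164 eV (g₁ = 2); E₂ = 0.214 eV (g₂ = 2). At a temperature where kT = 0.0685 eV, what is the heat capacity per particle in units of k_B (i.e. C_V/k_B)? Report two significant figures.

0.74

Eᵢ/kT = 0, 2.394, 3.124.
Z = Σ gᵢe^(−Eᵢ/kT) = 2·e^(−0) + 2·e^(−2.394) + 2·e^(−3.124) = 2.000 + 0.1825 + 0.08796 = 2.270.
⟨E⟩ = 0.02148 eV, ⟨E²⟩ = 0.003937 eV².
C_V/k_B = (⟨E²⟩ − ⟨E⟩²)/(kT)² = (0.003937 − 0.0004614)/0.004692 = 0.74.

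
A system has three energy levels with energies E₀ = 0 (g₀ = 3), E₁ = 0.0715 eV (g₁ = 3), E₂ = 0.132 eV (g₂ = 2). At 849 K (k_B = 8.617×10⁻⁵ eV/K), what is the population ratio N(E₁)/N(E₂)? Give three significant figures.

3.43

k_BT = 8.617×10⁻⁵ × 849 K = 0.073158 eV.
n₁/n₂ = (g₁/g₂) exp[−(E₁−E₂)/kT] = (3/2) × exp(−(-0.0605 eV)/(0.073158 eV)) = (3/2) × exp(0.82698) = 3.43.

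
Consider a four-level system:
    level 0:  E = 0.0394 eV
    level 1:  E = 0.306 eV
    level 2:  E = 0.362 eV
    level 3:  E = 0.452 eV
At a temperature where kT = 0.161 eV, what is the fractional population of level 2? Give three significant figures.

0.0961

Eᵢ/kT = 0.24472, 1.9006, 2.2484, 2.8075.
Z = Σ e^(−Eᵢ/kT) = e^(−0.24472) + e^(−1.9006) + e^(−2.2484) + e^(−2.8075) = 0.78292 + 0.14948 + 0.10557 + 0.060356 = 1.0983.
P₂ = e^(−E₂/kT) / Z = 0.10557/1.0983 = 0.0961.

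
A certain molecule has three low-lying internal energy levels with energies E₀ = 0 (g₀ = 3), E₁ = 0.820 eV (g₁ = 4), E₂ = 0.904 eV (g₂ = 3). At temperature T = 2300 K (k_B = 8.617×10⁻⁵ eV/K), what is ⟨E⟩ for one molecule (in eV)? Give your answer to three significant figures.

0.0261 eV

k_BT = 8.617×10⁻⁵ × 2300 K = 0.19819 eV.
Eᵢ/kT = 0, 4.1374, 4.5613.
Z = Σ gᵢe^(−Eᵢ/kT) = 3·e^(−0) + 4·e^(−4.1374) + 3·e^(−4.5613) = 3.0000 + 0.063857 + 0.031345 = 3.0952.
⟨E⟩ = Σ Eᵢ gᵢe^(−Eᵢ/kT) / Z = (0·3.0000 + 0.820·0.063857 + 0.904·0.031345) / 3.0952 = 0.0261 eV.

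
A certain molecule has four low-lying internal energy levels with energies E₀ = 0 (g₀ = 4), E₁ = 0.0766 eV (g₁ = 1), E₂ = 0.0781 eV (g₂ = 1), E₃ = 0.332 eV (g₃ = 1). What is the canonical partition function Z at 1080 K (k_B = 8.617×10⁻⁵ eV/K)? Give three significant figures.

Z = 4.90

k_BT = 8.617×10⁻⁵ × 1080 K = 0.093064 eV.
Eᵢ/kT = 0, 0.82309, 0.83921, 3.5674.
Z = Σ gᵢe^(−Eᵢ/kT) = 4·e^(−0) + 1·e^(−0.82309) + 1·e^(−0.83921) + 1·e^(−3.5674) = 4.0000 + 0.43907 + 0.43205 + 0.028229 = 4.8993.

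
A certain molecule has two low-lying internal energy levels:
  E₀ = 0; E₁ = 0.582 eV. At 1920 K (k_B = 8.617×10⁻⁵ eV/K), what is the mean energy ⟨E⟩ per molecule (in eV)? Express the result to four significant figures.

0.01677 eV

k_BT = 8.617×10⁻⁵ × 1920 K = 0.165446 eV.
Eᵢ/kT = 0, 3.51776.
Z = Σ e^(−Eᵢ/kT) = e^(−0) + e^(−3.51776) = 1.00000 + 0.0296658 = 1.02967.
⟨E⟩ = Σ Eᵢ e^(−Eᵢ/kT) / Z = (0·1.00000 + 0.582·0.0296658) / 1.02967 = 0.01677 eV.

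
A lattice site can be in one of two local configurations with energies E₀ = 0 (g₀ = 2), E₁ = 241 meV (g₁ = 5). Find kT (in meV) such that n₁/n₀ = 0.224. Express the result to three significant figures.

99.9 meV

n₁/n₀ = (g₁/g₀) exp[−(E₁−E₀)/kT] = 0.224.
⇒ (E₁−E₀)/kT = ln((5/2)/0.224) = ln(11.161) = 2.4124.
kT = 241 meV / 2.4124 = 99.9 meV.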